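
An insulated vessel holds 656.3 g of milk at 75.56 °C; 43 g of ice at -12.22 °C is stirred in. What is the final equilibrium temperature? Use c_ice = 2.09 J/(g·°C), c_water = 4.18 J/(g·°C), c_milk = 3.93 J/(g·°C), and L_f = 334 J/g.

T_f ≈ 65.0 °C

Setting the total heat transfer to zero:
warm ice to 0 °C: 43·2.09·(0 − (-12.22)) = 1098.2; latent heat to melt: 43·334 = 14362; meltwater 0→T: 43·4.18·T = 179.74 T; milk cools: 656.3·3.93·(T − 75.56) = 2579.3(T − 75.56)
2759 T = 194889 − 15460 = 179429
T ≈ 65.03 °C — above 0 °C, consistent with complete melting.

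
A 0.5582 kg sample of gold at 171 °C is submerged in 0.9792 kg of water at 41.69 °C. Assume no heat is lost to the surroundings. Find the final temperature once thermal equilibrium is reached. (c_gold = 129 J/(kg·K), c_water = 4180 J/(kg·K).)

T_f ≈ 43.9 °C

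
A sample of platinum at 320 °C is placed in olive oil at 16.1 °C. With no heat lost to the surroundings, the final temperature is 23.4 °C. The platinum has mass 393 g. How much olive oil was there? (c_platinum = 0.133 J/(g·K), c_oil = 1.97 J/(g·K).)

m ≈ 1080 g

Heat lost by the platinum = heat gained by the oil:
393·0.133·(320 − 23.4) = m·1.97·(23.4 − 16.1)
14.38 m = 15503  ⇒  m ≈ 1078 g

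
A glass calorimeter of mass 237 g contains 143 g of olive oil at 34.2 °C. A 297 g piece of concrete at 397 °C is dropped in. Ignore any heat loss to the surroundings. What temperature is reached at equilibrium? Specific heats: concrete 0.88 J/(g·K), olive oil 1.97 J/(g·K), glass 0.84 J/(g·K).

Let T be the final temperature. ΣQ_i = 0:
297·0.88·(T − 397) + 143·1.97·(T − 34.2) + 237·0.84·(T − 34.2) = 0
261.36(T − 397) + 281.71(T − 34.2) + 199.08(T − 34.2) = 0
(261.36 + 281.71 + 199.08) T = 261.36·397 + 281.71·34.2 + 199.08·34.2
T = 120203 / 742.15 = 162 °C

T_f ≈ 162.0 °C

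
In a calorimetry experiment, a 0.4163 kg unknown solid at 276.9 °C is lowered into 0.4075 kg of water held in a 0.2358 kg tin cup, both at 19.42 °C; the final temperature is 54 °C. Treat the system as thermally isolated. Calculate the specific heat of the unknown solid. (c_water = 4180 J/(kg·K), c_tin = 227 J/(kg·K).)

Let T be the final temperature. ΣQ_i = 0:
0.4163·c·(54 − 276.9) + 0.4075·4180·(54 − 19.42) + 0.2358·227·(54 − 19.42) = 0
-92.79 c = -60753
c = -60753/-92.79 ≈ 654.7 J/(kg·K)

c ≈ 655 J/(kg·K)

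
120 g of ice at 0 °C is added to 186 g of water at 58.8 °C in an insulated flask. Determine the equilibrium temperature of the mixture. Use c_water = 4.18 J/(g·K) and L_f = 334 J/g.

T_f ≈ 4.4 °C

Energy balance with sensible and latent terms:
latent heat to melt: 120×334 = 40080
  warm the meltwater: 501.6 T
  water cools: 186×4.18×(T − 58.8) = 777.48(T − 58.8)
1279.1 T = 45716 − 40080 = 5635.8
T ≈ 4.41 °C — above 0 °C, consistent with complete melting.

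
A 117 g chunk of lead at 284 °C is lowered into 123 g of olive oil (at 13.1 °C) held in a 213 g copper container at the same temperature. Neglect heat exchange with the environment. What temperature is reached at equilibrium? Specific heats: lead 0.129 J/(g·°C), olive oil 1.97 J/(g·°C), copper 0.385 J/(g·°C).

T_f ≈ 25.1 °C

Let T be the final temperature. ΣQ_i = 0:
117*0.129*(T − 284) + 123*1.97*(T − 13.1) + 213*0.385*(T − 13.1) = 0
15.09(T − 284) + 242.31(T − 13.1) + 82(T − 13.1) = 0
(15.09 + 242.31 + 82) T = 15.09*284 + 242.31*13.1 + 82*13.1
T = 8534.9/339.41 ≈ 25.15 °C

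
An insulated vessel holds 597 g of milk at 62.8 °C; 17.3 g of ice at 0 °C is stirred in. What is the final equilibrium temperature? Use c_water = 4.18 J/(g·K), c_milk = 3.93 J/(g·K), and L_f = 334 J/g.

T_f ≈ 58.5 °C

Heat gained plus heat lost sum to zero:
fusion: m_ice L_f = 17.3·334 = 5778.2
  meltwater 0→T: 17.3·4.18·T = 72.31 T
  milk: 2346.2(T − 62.8)
2418.5 T = 147342 − 5778.2 = 141564
T ≈ 58.53 °C. Since T > 0 °C, the all-ice-melts assumption holds.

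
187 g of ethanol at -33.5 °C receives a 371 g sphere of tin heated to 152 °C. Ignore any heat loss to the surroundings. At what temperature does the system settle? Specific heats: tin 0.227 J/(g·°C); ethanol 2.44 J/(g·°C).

|Q_tin| = |Q_ethanol|:
371·0.227·(152 − T) = 187·2.44·(T − (-33.5))
84.22(152 − T) = 456.28(T − (-33.5))
540.5 T = -2484.4  ⇒  T ≈ -4.60 °C

T_f ≈ -4.6 °C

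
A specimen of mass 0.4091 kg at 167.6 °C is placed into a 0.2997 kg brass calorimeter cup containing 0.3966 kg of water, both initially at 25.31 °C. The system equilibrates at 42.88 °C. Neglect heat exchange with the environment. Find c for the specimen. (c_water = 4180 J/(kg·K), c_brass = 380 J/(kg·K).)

Let T be the final temperature. ΣQ_i = 0:
0.4091×c×(42.88 − 167.6) + 0.3966×4180×(42.88 − 25.31) + 0.2997×380×(42.88 − 25.31) = 0
-51.02 c = -31128
c = -31128/-51.02 ≈ 610.1 J/(kg·K)

c ≈ 610 J/(kg·K)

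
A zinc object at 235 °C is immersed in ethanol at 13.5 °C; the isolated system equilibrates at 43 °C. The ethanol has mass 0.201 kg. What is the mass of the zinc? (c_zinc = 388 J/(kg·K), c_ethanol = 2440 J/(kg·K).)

m ≈ 0.194 kg

Net heat exchanged in the isolated system is zero:
m×388×(43 − 235) + 0.201×2440×(43 − 13.5) = 0
-74496 m = -14468
m = -14468/-74496 ≈ 0.1942 kg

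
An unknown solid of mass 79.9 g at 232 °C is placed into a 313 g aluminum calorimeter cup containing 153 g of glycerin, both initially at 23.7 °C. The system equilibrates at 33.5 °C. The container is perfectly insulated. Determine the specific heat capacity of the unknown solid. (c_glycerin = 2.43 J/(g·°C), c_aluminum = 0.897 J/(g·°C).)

Net heat exchanged in the isolated system is zero:
79.9×c×(33.5 − 232) + 153×2.43×(33.5 − 23.7) + 313×0.897×(33.5 − 23.7) = 0
-15860 c = -6395
c = -6395/-15860 ≈ 0.4032 J/(g·°C)

c ≈ 0.403 J/(g·°C)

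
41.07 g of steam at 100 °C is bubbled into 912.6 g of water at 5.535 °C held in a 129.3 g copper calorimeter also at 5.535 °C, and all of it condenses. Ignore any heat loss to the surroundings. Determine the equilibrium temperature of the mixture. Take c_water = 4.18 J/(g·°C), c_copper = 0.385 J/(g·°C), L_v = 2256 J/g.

Let T be the final temperature. ΣQ_i = 0:
latent heat released on condensation: 41.07·2256 = 92654
  condensate cools 100→T: 41.07·4.18·(T − 100) = 171.67(T − 100)
  original water: 3814.7(T − 5.535)
  cup: 49.78(T − 5.535)
4036.1 T = 92654 + 17167 + 21390 = 131211
T ≈ 32.51 °C, under the boiling point, so the assumption holds.

T_f ≈ 32.5 °C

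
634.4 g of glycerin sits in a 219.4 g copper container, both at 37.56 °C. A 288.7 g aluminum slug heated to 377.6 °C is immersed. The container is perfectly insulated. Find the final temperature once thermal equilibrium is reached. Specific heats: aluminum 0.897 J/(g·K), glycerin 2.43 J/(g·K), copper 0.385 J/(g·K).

Heat gained plus heat lost sum to zero:
288.7·0.897·(T − 377.6) + 634.4·2.43·(T − 37.56) + 219.4·0.385·(T − 37.56) = 0
1885 T = 158860
T ≈ 84.27 °C

T_f ≈ 84.3 °C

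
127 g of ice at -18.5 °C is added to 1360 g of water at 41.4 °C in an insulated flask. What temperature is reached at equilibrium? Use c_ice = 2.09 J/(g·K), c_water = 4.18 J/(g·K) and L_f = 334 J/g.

T_f ≈ 30.2 °C

Sum of m c ΔT and latent-heat terms is zero:
warm ice to 0 °C: 127·2.09·(0 − (-18.5)) = 4910.5; latent heat to melt: 127·334 = 42418; warm the meltwater: 530.86 T; water: 5684.8(T − 41.4)
6215.7 T = 235351 − 47328 = 188022
T ≈ 30.25 °C — above 0 °C, consistent with complete melting.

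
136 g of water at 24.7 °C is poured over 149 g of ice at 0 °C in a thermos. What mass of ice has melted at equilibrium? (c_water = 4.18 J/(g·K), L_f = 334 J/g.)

m_melted ≈ 42 g

Heat available from the water dropping to 0 °C: 136·4.18·24.7 = 14041 J.
To melt every bit of ice: 149·334 = 49766 J.
Since 14041 < 49766 J, not all the ice melts; equilibrium is at 0 °C.
m_melt = 14041 / L_f = 42.04 g.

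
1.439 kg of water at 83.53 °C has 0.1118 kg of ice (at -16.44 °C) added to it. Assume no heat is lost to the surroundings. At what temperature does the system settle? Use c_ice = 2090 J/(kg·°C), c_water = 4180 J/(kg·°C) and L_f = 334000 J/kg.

T_f ≈ 71.2 °C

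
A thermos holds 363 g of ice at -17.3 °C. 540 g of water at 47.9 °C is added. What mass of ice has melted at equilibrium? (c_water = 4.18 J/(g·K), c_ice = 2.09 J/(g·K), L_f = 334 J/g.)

m_melted ≈ 284 g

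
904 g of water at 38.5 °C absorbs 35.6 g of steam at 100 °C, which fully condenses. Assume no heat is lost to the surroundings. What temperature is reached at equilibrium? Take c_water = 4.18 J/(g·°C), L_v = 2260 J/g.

Energy conservation, ΣQ = 0:
condense steam: −35.6·2260 = −80456; condensed water 100 °C→T: 148.81(T − 100); water warms: 904·4.18·(T − 38.5) = 3778.7(T − 38.5)
3927.5 T = 80456 + 14881 + 145481 = 240818
T ≈ 61.32 °C, under the boiling point, so the assumption holds.

T_f ≈ 61.3 °C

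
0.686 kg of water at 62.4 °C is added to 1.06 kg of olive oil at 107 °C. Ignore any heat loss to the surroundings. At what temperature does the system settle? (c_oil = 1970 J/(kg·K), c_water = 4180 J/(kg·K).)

Let T be the final temperature. ΣQ_i = 0:
1.06×1970×(T − 107) + 0.686×4180×(T − 62.4) = 0
4955.7 T = 402368
T = 402368/4955.7 ≈ 81.19 °C

T_f ≈ 81.2 °C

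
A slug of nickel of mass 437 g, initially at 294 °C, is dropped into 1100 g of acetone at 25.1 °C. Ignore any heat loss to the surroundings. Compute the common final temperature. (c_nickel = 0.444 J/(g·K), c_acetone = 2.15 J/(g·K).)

Heat lost by the nickel equals heat gained by the acetone:
437·0.444·(294 − T) = 1100·2.15·(T − 25.1)
194.03(294 − T) = 2365(T − 25.1)
2559 T = 116406  ⇒  T ≈ 45.49 °C

T_f ≈ 45.5 °C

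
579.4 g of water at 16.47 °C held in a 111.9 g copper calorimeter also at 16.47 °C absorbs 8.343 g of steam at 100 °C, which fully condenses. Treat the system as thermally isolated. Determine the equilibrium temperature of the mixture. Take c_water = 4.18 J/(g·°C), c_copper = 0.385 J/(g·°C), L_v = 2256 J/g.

Energy conservation, ΣQ = 0:
latent heat released on condensation: 8.343·2256 = 18822; condensed water 100 °C→T: 34.87(T − 100); original water: 2421.9(T − 16.47); copper cup: 111.9·0.385·(T − 16.47) = 43.08(T − 16.47)
2499.8 T = 18822 + 3487.4 + 40598 = 62907
T ≈ 25.16 °C, under the boiling point, so the assumption holds.

T_f ≈ 25.2 °C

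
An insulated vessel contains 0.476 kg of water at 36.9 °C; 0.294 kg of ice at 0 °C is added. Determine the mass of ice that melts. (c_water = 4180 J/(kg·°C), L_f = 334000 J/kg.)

m_melted ≈ 0.22 kg

Heat available from the water dropping to 0 °C: 0.476×4180×36.9 = 73419 J.
Melting all 0.294 kg of ice would need 0.294×334000 = 98196 J.
Since 73419 < 98196 J, not all the ice melts; equilibrium is at 0 °C.
Mass melted = 73419/334000 ≈ 0.2198 kg.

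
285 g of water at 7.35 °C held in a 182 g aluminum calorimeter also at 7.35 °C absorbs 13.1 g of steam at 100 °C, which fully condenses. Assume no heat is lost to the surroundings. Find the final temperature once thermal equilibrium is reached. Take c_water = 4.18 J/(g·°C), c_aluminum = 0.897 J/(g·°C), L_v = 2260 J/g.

Taking heat into each body as positive, Σ m c ΔT = 0:
latent heat released on condensation: 13.1·2260 = 29606
  condensate cools 100→T: 13.1·4.18·(T − 100) = 54.76(T − 100)
  original water: 1191.3(T − 7.35)
  aluminum cup: 182·0.897·(T − 7.35) = 163.25(T − 7.35)
1409.3 T = 29606 + 5475.8 + 9956 = 45038
T ≈ 31.96 °C — below 100 °C, confirming all the steam condensed.

T_f ≈ 32.0 °C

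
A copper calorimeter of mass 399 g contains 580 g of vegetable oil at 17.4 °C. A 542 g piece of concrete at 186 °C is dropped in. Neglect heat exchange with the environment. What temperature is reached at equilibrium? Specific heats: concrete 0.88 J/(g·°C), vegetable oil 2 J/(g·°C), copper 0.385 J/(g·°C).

T_f ≈ 62.3 °C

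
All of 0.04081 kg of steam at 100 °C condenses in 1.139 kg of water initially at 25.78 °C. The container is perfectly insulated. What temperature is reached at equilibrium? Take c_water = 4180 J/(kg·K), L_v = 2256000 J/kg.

Net heat exchanged in the isolated system is zero:
condense steam: −0.04081·2256000 = −92067
  condensate cools 100→T: 0.04081·4180·(T − 100) = 170.59(T − 100)
  water warms: 1.139·4180·(T − 25.78) = 4761(T − 25.78)
4931.6 T = 92067 + 17059 + 122739 = 231865
T ≈ 47.02 °C, under the boiling point, so the assumption holds.

T_f ≈ 47.0 °C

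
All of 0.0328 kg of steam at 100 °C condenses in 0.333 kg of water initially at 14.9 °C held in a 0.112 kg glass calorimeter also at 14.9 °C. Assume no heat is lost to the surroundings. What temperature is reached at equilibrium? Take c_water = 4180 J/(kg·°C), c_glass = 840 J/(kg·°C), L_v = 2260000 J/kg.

T_f ≈ 67.8 °C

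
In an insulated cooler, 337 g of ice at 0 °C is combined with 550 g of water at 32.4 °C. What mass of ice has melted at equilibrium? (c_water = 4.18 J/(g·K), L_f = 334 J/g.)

Cooling the water to 0 °C releases 550·4.18·32.4 = 74488 J.
To melt every bit of ice: 337·334 = 112558 J.
74488 J < 112558 J, so only part of the ice melts and the system sits at 0 °C.
m_melt = 74488 / L_f = 223 g.

m_melted ≈ 223 g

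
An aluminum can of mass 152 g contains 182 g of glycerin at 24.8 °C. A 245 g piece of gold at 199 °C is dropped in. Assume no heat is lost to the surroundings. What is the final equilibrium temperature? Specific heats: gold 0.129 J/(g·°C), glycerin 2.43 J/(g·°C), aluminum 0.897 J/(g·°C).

T_f ≈ 33.8 °C

T_f = Σ m_i c_i T_i / Σ m_i c_i:
T_f = (31.61*199 + 442.26*24.8 + 136.34*24.8) / (31.61 + 442.26 + 136.34)
    = 20639 / 610.21 ≈ 33.82 °C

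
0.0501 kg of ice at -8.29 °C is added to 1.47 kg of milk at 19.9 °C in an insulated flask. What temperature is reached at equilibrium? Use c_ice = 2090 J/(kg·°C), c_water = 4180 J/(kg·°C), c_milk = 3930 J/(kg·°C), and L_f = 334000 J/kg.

Energy balance with sensible and latent terms:
warm ice to 0 °C: 0.0501·2090·(0 − (-8.29)) = 868.04
  melt ice: 0.0501·334000 = 16733
  warm the meltwater: 209.42 T
  milk cools: 1.47·3930·(T − 19.9) = 5777.1(T − 19.9)
5986.5 T = 114964 − 17601 = 97363
T ≈ 16.26 °C. Since T > 0 °C, the all-ice-melts assumption holds.

T_f ≈ 16.3 °C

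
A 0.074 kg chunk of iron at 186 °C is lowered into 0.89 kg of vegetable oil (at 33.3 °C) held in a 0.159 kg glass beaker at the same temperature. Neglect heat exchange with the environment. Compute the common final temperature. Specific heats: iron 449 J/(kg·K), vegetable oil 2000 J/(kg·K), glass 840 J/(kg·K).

T_f ≈ 35.9 °C

Net heat exchanged in the isolated system is zero:
0.074·449·(T − 186) + 0.89·2000·(T − 33.3) + 0.159·840·(T − 33.3) = 0
(33.23 + 1780 + 133.56) T = 33.23·186 + 1780·33.3 + 133.56·33.3
T ≈ 35.91 °C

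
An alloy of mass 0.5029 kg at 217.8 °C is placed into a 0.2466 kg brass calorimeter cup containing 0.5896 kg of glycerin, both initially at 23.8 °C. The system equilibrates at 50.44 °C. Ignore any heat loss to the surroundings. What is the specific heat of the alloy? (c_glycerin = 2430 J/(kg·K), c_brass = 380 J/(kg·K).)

c ≈ 483 J/(kg·K)

Let T be the final temperature. ΣQ_i = 0:
0.5029·c·(50.44 − 217.8) + 0.5896·2430·(50.44 − 23.8) + 0.2466·380·(50.44 − 23.8) = 0
-84.17 c = -40664
c = -40664/-84.17 ≈ 483.1 J/(kg·K)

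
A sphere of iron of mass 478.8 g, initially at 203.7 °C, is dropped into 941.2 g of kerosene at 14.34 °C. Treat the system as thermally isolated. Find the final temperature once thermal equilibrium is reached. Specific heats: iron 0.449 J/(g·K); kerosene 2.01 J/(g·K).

T_f ≈ 33.7 °C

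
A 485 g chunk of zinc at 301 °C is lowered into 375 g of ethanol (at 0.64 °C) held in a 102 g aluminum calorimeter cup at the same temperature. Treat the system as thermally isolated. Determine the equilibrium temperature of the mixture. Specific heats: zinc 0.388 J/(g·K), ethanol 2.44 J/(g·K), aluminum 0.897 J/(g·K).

Heat gained plus heat lost sum to zero:
485·0.388·(T − 301) + 375·2.44·(T − 0.64) + 102·0.897·(T − 0.64) = 0
(188.18 + 915 + 91.49) T = 188.18·301 + 915·0.64 + 91.49·0.64
T = 57286/1194.7 ≈ 47.95 °C

T_f ≈ 48.0 °C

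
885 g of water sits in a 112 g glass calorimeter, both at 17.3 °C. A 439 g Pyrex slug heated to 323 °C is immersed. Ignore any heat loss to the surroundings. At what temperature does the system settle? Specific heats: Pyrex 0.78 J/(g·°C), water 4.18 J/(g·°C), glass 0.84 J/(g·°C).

T_f ≈ 42.6 °C

Net heat exchanged in the isolated system is zero:
439×0.78×(T − 323) + 885×4.18×(T − 17.3) + 112×0.84×(T − 17.3) = 0
342.42(T − 323) + 3699.3(T − 17.3) + 94.08(T − 17.3) = 0
4135.8 T = 176227
T = 176227 / 4135.8 = 42.6 °C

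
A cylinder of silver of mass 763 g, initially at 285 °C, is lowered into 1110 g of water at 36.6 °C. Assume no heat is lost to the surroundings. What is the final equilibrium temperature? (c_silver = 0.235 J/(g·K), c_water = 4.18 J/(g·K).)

Net heat exchanged in the isolated system is zero:
763×0.235×(T − 285) + 1110×4.18×(T − 36.6) = 0
(179.3 + 4639.8) T = 179.3×285 + 4639.8×36.6
T ≈ 45.84 °C

T_f ≈ 45.8 °C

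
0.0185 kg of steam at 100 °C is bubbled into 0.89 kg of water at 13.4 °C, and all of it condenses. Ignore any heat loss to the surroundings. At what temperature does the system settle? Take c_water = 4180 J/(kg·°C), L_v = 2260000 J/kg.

T_f ≈ 26.2 °C

Energy balance with sensible and latent terms:
condense steam: −0.0185×2260000 = −41810; condensate cools 100→T: 0.0185×4180×(T − 100) = 77.33(T − 100); water warms: 0.89×4180×(T − 13.4) = 3720.2(T − 13.4)
3797.5 T = 41810 + 7733 + 49851 = 99394
T ≈ 26.17 °C — below 100 °C, confirming all the steam condensed.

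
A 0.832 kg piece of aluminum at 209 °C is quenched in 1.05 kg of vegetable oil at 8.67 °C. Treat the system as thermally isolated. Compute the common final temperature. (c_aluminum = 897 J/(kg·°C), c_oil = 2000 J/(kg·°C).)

T_f is the heat-capacity-weighted average of the initial temperatures:
T_f = (746.3·209 + 2100·8.67) / (746.3 + 2100)
    = 174185 / 2846.3 ≈ 61.20 °C

T_f ≈ 61.2 °C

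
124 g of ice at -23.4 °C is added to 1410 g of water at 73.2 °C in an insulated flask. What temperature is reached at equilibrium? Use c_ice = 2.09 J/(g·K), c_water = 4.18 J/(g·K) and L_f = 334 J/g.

T_f ≈ 59.9 °C

Energy balance with sensible and latent terms:
ice -23.4→0 °C: 124·2.09·23.4 = 6064.3; melt ice: 124·334 = 41416; warm the meltwater: 518.32 T; water cools: 1410·4.18·(T − 73.2) = 5893.8(T − 73.2)
6412.1 T = 431426 − 47480 = 383946
T ≈ 59.88 °C (positive, so assuming full melt was valid).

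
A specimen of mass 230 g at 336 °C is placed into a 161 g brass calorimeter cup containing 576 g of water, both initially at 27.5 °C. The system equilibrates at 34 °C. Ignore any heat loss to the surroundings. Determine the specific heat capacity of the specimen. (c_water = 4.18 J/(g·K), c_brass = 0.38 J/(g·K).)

c ≈ 0.231 J/(g·K)

Net heat exchanged in the isolated system is zero:
230×c×(34 − 336) + 576×4.18×(34 − 27.5) + 161×0.38×(34 − 27.5) = 0
-69460 c = -16048
c = -16048/-69460 ≈ 0.231 J/(g·K)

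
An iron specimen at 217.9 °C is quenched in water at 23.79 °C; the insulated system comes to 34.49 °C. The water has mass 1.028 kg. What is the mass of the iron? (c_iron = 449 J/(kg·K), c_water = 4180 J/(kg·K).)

m ≈ 0.558 kg

Let T be the final temperature. ΣQ_i = 0:
m·449·(34.49 − 217.9) + 1.028·4180·(34.49 − 23.79) = 0
-82351 m = -45978
m = -45978/-82351 ≈ 0.5583 kg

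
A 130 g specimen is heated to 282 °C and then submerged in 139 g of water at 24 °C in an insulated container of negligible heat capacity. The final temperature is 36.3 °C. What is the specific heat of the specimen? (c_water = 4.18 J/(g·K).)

Heat lost by the specimen = heat gained by the water:
130×c×(282 − 36.3) = 139×4.18×(36.3 − 24)
31941 c = 7146.5  ⇒  c ≈ 0.2237 J/(g·K)

c ≈ 0.224 J/(g·K)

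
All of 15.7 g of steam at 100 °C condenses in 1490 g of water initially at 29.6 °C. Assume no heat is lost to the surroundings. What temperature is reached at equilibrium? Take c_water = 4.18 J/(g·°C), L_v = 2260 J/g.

T_f ≈ 36.0 °C

Heat gained plus heat lost sum to zero:
steam→water at 100 °C releases m L_v = 15.7×2260 = 35482
  condensate cools 100→T: 15.7×4.18×(T − 100) = 65.63(T − 100)
  original water: 6228.2(T − 29.6)
6293.8 T = 35482 + 6562.6 + 184355 = 226399
T ≈ 35.97 °C, under the boiling point, so the assumption holds.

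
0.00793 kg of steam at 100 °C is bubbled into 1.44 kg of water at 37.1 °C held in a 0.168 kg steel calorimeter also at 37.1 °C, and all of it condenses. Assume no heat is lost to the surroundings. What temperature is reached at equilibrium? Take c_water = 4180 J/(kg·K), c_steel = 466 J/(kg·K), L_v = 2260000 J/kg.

T_f ≈ 40.4 °C

Taking heat into each body as positive, Σ m c ΔT = 0:
latent heat released on condensation: 0.00793·2260000 = 17922
  condensate cools 100→T: 0.00793·4180·(T − 100) = 33.15(T − 100)
  water warms: 1.44·4180·(T − 37.1) = 6019.2(T − 37.1)
  cup: 78.29(T − 37.1)
6130.6 T = 17922 + 3314.7 + 226217 = 247453
T ≈ 40.36 °C (< 100 °C, so full condensation is consistent).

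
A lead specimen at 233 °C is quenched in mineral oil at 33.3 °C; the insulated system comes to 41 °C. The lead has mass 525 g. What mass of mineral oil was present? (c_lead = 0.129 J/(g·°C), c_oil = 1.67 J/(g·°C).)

m ≈ 1010 g

Taking heat into each body as positive, Σ m c ΔT = 0:
525·0.129·(41 − 233) + m·1.67·(41 − 33.3) = 0
12.86 m = 13003
m = 13003/12.86 ≈ 1011 g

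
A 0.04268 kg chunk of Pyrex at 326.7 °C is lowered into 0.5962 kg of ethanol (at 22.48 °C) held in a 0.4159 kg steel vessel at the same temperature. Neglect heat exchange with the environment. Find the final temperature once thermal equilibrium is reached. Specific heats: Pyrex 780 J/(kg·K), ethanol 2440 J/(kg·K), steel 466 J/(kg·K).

T_f ≈ 28.5 °C

Heat gained plus heat lost sum to zero:
0.04268*780*(T − 326.7) + 0.5962*2440*(T − 22.48) + 0.4159*466*(T − 22.48) = 0
(33.29 + 1454.7 + 193.81) T = 33.29*326.7 + 1454.7*22.48 + 193.81*22.48
T = 47935 / 1681.8 = 28.5 °C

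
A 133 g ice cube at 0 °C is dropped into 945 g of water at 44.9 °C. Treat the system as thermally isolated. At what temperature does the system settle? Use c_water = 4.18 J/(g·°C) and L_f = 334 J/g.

T_f ≈ 29.5 °C

Sum of m c ΔT and latent-heat terms is zero:
fusion: m_ice L_f = 133×334 = 44422
  warm the meltwater: 555.94 T
  water: 3950.1(T − 44.9)
4506 T = 177359 − 44422 = 132937
T ≈ 29.50 °C — above 0 °C, consistent with complete melting.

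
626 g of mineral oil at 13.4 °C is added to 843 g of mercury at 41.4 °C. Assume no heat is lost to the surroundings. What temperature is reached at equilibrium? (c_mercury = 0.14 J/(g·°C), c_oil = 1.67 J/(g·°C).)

T_f ≈ 16.2 °C

Set heat shed by the hot body equal to heat absorbed by the cold body:
843*0.14*(41.4 − T) = 626*1.67*(T − 13.4)
118.02(41.4 − T) = 1045.4(T − 13.4)
1163.4 T = 18895  ⇒  T ≈ 16.24 °C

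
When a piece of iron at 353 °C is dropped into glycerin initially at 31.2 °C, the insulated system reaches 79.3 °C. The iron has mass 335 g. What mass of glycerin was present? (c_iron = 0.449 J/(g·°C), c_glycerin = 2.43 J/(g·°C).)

m ≈ 352 g

Heat gained plus heat lost sum to zero:
335×0.449×(79.3 − 353) + m×2.43×(79.3 − 31.2) = 0
116.88 m = 41169
m = 41169/116.88 ≈ 352.2 g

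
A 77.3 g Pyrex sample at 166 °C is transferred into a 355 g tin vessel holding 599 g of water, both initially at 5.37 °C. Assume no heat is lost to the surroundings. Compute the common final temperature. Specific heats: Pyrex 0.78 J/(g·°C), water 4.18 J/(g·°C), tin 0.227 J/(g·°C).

Setting the total heat transfer to zero:
77.3·0.78·(T − 166) + 599·4.18·(T − 5.37) + 355·0.227·(T − 5.37) = 0
(60.29 + 2503.8 + 80.59) T = 60.29·166 + 2503.8·5.37 + 80.59·5.37
T ≈ 9.03 °C

T_f ≈ 9.0 °C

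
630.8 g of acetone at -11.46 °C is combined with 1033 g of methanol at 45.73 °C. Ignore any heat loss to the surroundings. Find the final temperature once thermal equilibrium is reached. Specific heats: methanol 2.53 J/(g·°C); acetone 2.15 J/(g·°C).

T_f ≈ 26.2 °C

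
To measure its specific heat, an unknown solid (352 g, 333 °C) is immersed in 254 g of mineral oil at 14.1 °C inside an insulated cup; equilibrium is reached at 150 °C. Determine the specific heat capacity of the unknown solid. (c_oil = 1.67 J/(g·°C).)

m_s c (T_s − T_f) = m_oil c_oil (T_f − T_0):
352·c·(333 − 150) = 254·1.67·(150 − 14.1)
64416 c = 57646  ⇒  c ≈ 0.8949 J/(g·°C)

c ≈ 0.895 J/(g·°C)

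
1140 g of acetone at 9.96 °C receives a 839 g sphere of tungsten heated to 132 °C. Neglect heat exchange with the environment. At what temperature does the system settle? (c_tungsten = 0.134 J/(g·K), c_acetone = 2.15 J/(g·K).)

T_f ≈ 15.3 °C

Heat lost by the tungsten equals heat gained by the acetone:
839×0.134×(132 − T) = 1140×2.15×(T − 9.96)
112.43(132 − T) = 2451(T − 9.96)
2563.4 T = 39252  ⇒  T ≈ 15.31 °C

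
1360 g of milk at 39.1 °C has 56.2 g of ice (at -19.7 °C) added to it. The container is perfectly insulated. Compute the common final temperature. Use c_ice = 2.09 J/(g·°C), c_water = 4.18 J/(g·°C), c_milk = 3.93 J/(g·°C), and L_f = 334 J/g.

Energy conservation, ΣQ = 0:
warm ice to 0 °C: 56.2×2.09×(0 − (-19.7)) = 2313.9
  fusion: m_ice L_f = 56.2×334 = 18771
  warm the meltwater: 234.92 T
  milk: 5344.8(T − 39.1)
5579.7 T = 208982 − 21085 = 187897
T ≈ 33.68 °C. Since T > 0 °C, the all-ice-melts assumption holds.

T_f ≈ 33.7 °C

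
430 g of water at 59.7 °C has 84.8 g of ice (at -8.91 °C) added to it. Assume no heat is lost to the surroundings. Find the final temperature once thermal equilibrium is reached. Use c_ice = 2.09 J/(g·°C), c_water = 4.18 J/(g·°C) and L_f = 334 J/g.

T_f ≈ 36.0 °C

Conservation of energy gives ΣQ = 0:
warm ice to 0 °C: 84.8·2.09·(0 − (-8.91)) = 1579.1; latent heat to melt: 84.8·334 = 28323; warm the meltwater: 354.46 T; water: 1797.4(T − 59.7)
2151.9 T = 107305 − 29902 = 77402
T ≈ 35.97 °C — above 0 °C, consistent with complete melting.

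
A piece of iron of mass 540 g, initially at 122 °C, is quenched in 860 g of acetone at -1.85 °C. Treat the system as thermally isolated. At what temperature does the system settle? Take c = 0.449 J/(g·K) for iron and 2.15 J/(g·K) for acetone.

T_f ≈ 12.5 °C

Taking heat into each body as positive, Σ m c ΔT = 0:
540·0.449·(T − 122) + 860·2.15·(T − (-1.85)) = 0
242.46(T − 122) + 1849(T − (-1.85)) = 0
(242.46 + 1849) T = 242.46·122 + 1849·(-1.85)
T = 26159 / 2091.5 = 12.5 °C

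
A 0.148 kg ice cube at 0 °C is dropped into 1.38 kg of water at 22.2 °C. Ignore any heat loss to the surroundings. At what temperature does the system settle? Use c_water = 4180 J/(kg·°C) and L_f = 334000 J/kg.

Taking heat into each body as positive, Σ m c ΔT = 0:
melt ice: 0.148×334000 = 49432; warm the meltwater: 618.64 T; water cools: 1.38×4180×(T − 22.2) = 5768.4(T − 22.2)
6387 T = 128058 − 49432 = 78626
T ≈ 12.31 °C. Since T > 0 °C, the all-ice-melts assumption holds.

T_f ≈ 12.3 °C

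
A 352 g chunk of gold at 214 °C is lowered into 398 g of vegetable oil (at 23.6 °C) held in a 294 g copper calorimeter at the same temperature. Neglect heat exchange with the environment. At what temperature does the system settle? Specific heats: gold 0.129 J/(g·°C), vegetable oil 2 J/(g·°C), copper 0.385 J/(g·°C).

With ΣQ=0 the equilibrium temperature is the m·c-weighted mean:
T_f = (45.41·214 + 796·23.6 + 113.19·23.6) / (45.41 + 796 + 113.19)
    = 31174 / 954.6 ≈ 32.66 °C

T_f ≈ 32.7 °C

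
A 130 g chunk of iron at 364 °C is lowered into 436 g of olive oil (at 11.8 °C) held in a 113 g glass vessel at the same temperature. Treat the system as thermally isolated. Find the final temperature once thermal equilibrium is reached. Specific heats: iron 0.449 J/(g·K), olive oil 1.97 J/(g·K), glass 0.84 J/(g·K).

T_f ≈ 32.1 °C

Net heat exchanged in the isolated system is zero:
130·0.449·(T − 364) + 436·1.97·(T − 11.8) + 113·0.84·(T − 11.8) = 0
58.37(T − 364) + 858.92(T − 11.8) + 94.92(T − 11.8) = 0
1012.2 T = 32502
T = 32502 / 1012.2 = 32.1 °C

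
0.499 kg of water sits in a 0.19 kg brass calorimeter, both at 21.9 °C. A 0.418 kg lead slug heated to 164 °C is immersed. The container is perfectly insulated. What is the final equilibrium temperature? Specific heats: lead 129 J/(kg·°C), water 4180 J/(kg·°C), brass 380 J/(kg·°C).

T_f ≈ 25.4 °C

T_f is the heat-capacity-weighted average of the initial temperatures:
T_f = (53.92×164 + 2085.8×21.9 + 72.2×21.9) / (53.92 + 2085.8 + 72.2)
    = 56104 / 2211.9 ≈ 25.36 °C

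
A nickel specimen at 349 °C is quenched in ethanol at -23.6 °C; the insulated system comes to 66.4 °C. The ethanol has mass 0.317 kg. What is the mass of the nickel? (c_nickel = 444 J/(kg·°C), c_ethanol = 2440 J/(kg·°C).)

m ≈ 0.555 kg

Heat lost by the nickel = heat gained by the ethanol:
m·444·(349 − 66.4) = 0.317·2440·(66.4 − (-23.6))
125474 m = 69613  ⇒  m ≈ 0.5548 kg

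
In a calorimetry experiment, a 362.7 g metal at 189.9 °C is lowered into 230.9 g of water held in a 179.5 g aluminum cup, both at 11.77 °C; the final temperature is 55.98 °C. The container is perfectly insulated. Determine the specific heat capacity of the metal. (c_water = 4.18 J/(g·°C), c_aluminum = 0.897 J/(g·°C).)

c ≈ 1.03 J/(g·°C)

Conservation of energy gives ΣQ = 0:
362.7×c×(55.98 − 189.9) + 230.9×4.18×(55.98 − 11.77) + 179.5×0.897×(55.98 − 11.77) = 0
-48573 c = -49788
c = -49788/-48573 ≈ 1.025 J/(g·°C)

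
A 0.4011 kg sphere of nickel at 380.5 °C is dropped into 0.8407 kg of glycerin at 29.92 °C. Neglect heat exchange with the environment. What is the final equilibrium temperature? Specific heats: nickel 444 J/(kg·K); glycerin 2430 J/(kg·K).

T_f ≈ 58.0 °C

Conservation of energy gives ΣQ = 0:
0.4011*444*(T − 380.5) + 0.8407*2430*(T − 29.92) = 0
178.09(T − 380.5) + 2042.9(T − 29.92) = 0
(178.09 + 2042.9) T = 178.09*380.5 + 2042.9*29.92
T ≈ 58.03 °C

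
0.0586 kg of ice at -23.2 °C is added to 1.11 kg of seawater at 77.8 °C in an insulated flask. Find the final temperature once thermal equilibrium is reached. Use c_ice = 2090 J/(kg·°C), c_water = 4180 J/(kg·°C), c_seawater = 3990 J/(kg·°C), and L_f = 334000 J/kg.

T_f ≈ 68.9 °C

Let T be the final temperature. ΣQ_i = 0:
warm ice to 0 °C: 0.0586·2090·(0 − (-23.2)) = 2841.4
  latent heat to melt: 0.0586·334000 = 19572
  warm the meltwater: 244.95 T
  seawater cools: 1.11·3990·(T − 77.8) = 4428.9(T − 77.8)
4673.8 T = 344568 − 22414 = 322155
T ≈ 68.93 °C — above 0 °C, consistent with complete melting.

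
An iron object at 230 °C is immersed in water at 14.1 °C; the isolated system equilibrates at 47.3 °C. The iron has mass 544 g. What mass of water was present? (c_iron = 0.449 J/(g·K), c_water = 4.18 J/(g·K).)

Heat lost by the iron = heat gained by the water:
544×0.449×(230 − 47.3) = m×4.18×(47.3 − 14.1)
138.78 m = 44626  ⇒  m ≈ 321.6 g

m ≈ 322 g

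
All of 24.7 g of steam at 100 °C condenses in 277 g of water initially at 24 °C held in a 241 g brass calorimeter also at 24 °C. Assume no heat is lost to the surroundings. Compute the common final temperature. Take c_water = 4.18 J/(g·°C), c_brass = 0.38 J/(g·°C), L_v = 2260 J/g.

T_f ≈ 71.1 °C

Sum of m c ΔT and latent-heat terms is zero:
condense steam: −24.7·2260 = −55822
  condensate cools 100→T: 24.7·4.18·(T − 100) = 103.25(T − 100)
  water warms: 277·4.18·(T − 24) = 1157.9(T − 24)
  brass cup: 241·0.38·(T − 24) = 91.58(T − 24)
1352.7 T = 55822 + 10325 + 29987 = 96133
T ≈ 71.07 °C — below 100 °C, confirming all the steam condensed.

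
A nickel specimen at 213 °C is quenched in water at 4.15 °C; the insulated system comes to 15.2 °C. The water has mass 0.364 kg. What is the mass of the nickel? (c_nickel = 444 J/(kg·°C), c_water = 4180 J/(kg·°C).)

m ≈ 0.191 kg

Conservation of energy gives ΣQ = 0:
m·444·(15.2 − 213) + 0.364·4180·(15.2 − 4.15) = 0
-87823 m = -16813
m = -16813/-87823 ≈ 0.1914 kg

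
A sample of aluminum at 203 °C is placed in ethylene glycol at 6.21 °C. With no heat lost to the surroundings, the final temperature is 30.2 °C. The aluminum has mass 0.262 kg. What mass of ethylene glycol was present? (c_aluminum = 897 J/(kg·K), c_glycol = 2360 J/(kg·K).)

|Q_aluminum| = |Q_glycol|:
0.262×897×(203 − 30.2) = m×2360×(30.2 − 6.21)
56616 m = 40610  ⇒  m ≈ 0.7173 kg

m ≈ 0.717 kg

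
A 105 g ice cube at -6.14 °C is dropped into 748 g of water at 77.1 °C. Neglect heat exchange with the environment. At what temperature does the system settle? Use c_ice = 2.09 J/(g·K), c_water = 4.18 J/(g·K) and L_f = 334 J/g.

Setting the total heat transfer to zero:
ice -6.14→0 °C: 105×2.09×6.14 = 1347.4; latent heat to melt: 105×334 = 35070; warm the meltwater: 438.9 T; water cools: 748×4.18×(T − 77.1) = 3126.6(T − 77.1)
3565.5 T = 241064 − 36417 = 204647
T ≈ 57.40 °C. Since T > 0 °C, the all-ice-melts assumption holds.

T_f ≈ 57.4 °C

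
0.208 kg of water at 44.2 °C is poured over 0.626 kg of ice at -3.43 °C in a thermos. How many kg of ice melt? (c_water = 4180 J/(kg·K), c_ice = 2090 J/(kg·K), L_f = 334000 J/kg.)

m_melted ≈ 0.102 kg

Water can give up m c ΔT = 0.208×4180×44.2 = 38429 J before reaching 0 °C.
Warming the ice to 0 °C takes 0.626×2090×3.43 = 4487.6 J, leaving 33942 J for melting.
Melting all 0.626 kg of ice would need 0.626×334000 = 209084 J.
That's not enough to melt it all — equilibrium is at 0 °C with ice remaining.
Mass melted = 33942/334000 ≈ 0.1016 kg.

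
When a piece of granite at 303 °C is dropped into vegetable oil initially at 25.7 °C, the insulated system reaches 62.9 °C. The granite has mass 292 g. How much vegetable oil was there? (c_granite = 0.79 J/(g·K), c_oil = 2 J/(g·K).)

m ≈ 744 g

Net heat exchanged in the isolated system is zero:
292·0.79·(62.9 − 303) + m·2·(62.9 − 25.7) = 0
74.4 m = 55386
m = 55386/74.4 ≈ 744.4 g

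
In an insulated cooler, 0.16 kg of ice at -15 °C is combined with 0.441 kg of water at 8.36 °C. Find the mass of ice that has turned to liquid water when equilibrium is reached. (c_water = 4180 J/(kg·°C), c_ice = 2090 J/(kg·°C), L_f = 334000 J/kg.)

m_melted ≈ 0.0311 kg

Water can give up m c ΔT = 0.441·4180·8.36 = 15411 J before reaching 0 °C.
Of that, 0.16·2090·15 = 5016 J goes to bring the ice to 0 °C, leaving 10395 J.
Fully melting the ice requires m_ice L_f = 0.16·334000 = 53440 J.
Since 10395 < 53440 J, not all the ice melts; equilibrium is at 0 °C.
m_melted·334000 = 10395  ⇒  m_melted ≈ 0.03112 kg.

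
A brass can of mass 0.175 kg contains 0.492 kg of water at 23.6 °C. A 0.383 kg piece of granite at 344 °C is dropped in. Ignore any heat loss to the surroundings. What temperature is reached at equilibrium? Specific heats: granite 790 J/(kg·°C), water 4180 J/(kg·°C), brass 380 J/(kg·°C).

T_f ≈ 63.6 °C

Heat gained plus heat lost sum to zero:
0.383×790×(T − 344) + 0.492×4180×(T − 23.6) + 0.175×380×(T − 23.6) = 0
(302.57 + 2056.6 + 66.5) T = 302.57×344 + 2056.6×23.6 + 66.5×23.6
T ≈ 63.57 °C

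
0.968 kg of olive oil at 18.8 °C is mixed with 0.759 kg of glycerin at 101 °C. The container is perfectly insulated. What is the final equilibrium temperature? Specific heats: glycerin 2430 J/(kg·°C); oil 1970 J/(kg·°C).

T_f ≈ 59.2 °C

Taking heat into each body as positive, Σ m c ΔT = 0:
0.759·2430·(T − 101) + 0.968·1970·(T − 18.8) = 0
1844.4(T − 101) + 1907(T − 18.8) = 0
3751.3 T = 222132
T = 222132 / 3751.3 = 59.2 °C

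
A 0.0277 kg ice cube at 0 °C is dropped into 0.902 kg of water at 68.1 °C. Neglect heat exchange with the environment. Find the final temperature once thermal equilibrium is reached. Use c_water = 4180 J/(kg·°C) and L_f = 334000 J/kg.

T_f ≈ 63.7 °C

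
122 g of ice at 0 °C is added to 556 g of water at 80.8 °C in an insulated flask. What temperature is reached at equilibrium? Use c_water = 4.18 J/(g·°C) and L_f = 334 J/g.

T_f ≈ 51.9 °C

Sum of m c ΔT and latent-heat terms is zero:
fusion: m_ice L_f = 122·334 = 40748; meltwater 0→T: 122·4.18·T = 509.96 T; water cools: 556·4.18·(T − 80.8) = 2324.1(T − 80.8)
2834 T = 187786 − 40748 = 147038
T ≈ 51.88 °C. Since T > 0 °C, the all-ice-melts assumption holds.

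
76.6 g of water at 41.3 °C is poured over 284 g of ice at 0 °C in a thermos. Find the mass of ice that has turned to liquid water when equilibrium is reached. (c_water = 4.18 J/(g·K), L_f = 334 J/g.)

m_melted ≈ 39.6 g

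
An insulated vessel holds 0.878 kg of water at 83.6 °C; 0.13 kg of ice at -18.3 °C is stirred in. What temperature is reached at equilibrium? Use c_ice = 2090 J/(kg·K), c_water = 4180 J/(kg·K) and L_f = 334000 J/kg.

Energy conservation, ΣQ = 0:
ice -18.3→0 °C: 0.13·2090·18.3 = 4972.1
  latent heat to melt: 0.13·334000 = 43420
  warm the meltwater: 543.4 T
  water cools: 0.878·4180·(T − 83.6) = 3670(T − 83.6)
4213.4 T = 306815 − 48392 = 258423
T ≈ 61.33 °C — above 0 °C, consistent with complete melting.

T_f ≈ 61.3 °C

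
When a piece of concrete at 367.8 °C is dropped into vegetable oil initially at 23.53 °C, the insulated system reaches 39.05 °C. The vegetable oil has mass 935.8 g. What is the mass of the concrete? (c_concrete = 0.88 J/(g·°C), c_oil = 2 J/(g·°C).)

m ≈ 100 g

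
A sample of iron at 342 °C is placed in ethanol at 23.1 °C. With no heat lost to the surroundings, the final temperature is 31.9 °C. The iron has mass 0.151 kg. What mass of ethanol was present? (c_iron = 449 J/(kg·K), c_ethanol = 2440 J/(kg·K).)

m ≈ 0.979 kg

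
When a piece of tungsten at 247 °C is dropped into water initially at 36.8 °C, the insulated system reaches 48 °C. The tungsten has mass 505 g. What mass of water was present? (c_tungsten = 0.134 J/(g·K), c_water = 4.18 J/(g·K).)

Heat lost by the tungsten = heat gained by the water:
505·0.134·(247 − 48) = m·4.18·(48 − 36.8)
46.82 m = 13466  ⇒  m ≈ 287.6 g

m ≈ 288 g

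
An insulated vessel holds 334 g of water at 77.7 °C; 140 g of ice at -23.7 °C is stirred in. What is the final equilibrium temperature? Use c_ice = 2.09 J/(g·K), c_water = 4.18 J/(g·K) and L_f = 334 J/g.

Energy balance with sensible and latent terms:
ice -23.7→0 °C: 140·2.09·23.7 = 6934.6
  latent heat to melt: 140·334 = 46760
  meltwater 0→T: 140·4.18·T = 585.2 T
  water: 1396.1(T − 77.7)
1981.3 T = 108479 − 53695 = 54784
T ≈ 27.65 °C — above 0 °C, consistent with complete melting.

T_f ≈ 27.7 °C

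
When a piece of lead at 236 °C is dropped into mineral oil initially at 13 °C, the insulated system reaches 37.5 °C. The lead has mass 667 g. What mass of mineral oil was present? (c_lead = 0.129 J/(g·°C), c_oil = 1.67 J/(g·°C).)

m ≈ 417 g

Heat lost by the lead = heat gained by the oil:
667·0.129·(236 − 37.5) = m·1.67·(37.5 − 13)
40.91 m = 17080  ⇒  m ≈ 417.4 g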